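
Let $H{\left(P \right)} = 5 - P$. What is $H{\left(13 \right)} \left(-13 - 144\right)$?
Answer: $1256$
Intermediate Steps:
$H{\left(13 \right)} \left(-13 - 144\right) = \left(5 - 13\right) \left(-13 - 144\right) = \left(5 - 13\right) \left(-157\right) = \left(-8\right) \left(-157\right) = 1256$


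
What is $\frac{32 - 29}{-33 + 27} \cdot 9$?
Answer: $- \frac{9}{2} \approx -4.5$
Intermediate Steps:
$\frac{32 - 29}{-33 + 27} \cdot 9 = \frac{3}{-6} \cdot 9 = 3 \left(- \frac{1}{6}\right) 9 = \left(- \frac{1}{2}\right) 9 = - \frac{9}{2}$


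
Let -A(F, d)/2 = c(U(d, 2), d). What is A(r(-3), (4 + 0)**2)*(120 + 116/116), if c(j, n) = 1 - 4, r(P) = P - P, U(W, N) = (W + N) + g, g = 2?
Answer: 726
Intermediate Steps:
U(W, N) = 2 + N + W (U(W, N) = (W + N) + 2 = (N + W) + 2 = 2 + N + W)
r(P) = 0
c(j, n) = -3
A(F, d) = 6 (A(F, d) = -2*(-3) = 6)
A(r(-3), (4 + 0)**2)*(120 + 116/116) = 6*(120 + 116/116) = 6*(120 + 116*(1/116)) = 6*(120 + 1) = 6*121 = 726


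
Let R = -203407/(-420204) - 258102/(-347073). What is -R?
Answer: -3141273167/2558622156 ≈ -1.2277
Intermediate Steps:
R = 3141273167/2558622156 (R = -203407*(-1/420204) - 258102*(-1/347073) = 203407/420204 + 86034/115691 = 3141273167/2558622156 ≈ 1.2277)
-R = -1*3141273167/2558622156 = -3141273167/2558622156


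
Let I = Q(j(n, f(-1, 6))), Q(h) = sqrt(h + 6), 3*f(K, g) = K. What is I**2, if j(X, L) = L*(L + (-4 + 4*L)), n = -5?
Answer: 71/9 ≈ 7.8889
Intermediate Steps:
f(K, g) = K/3
j(X, L) = L*(-4 + 5*L)
Q(h) = sqrt(6 + h)
I = sqrt(71)/3 (I = sqrt(6 + ((1/3)*(-1))*(-4 + 5*((1/3)*(-1)))) = sqrt(6 - (-4 + 5*(-1/3))/3) = sqrt(6 - (-4 - 5/3)/3) = sqrt(6 - 1/3*(-17/3)) = sqrt(6 + 17/9) = sqrt(71/9) = sqrt(71)/3 ≈ 2.8087)
I**2 = (sqrt(71)/3)**2 = 71/9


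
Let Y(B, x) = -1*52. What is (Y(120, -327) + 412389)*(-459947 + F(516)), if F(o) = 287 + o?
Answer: -189322059528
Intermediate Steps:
Y(B, x) = -52
(Y(120, -327) + 412389)*(-459947 + F(516)) = (-52 + 412389)*(-459947 + (287 + 516)) = 412337*(-459947 + 803) = 412337*(-459144) = -189322059528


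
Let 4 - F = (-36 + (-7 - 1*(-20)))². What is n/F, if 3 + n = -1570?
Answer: 1573/525 ≈ 2.9962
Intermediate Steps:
n = -1573 (n = -3 - 1570 = -1573)
F = -525 (F = 4 - (-36 + (-7 - 1*(-20)))² = 4 - (-36 + (-7 + 20))² = 4 - (-36 + 13)² = 4 - 1*(-23)² = 4 - 1*529 = 4 - 529 = -525)
n/F = -1573/(-525) = -1573*(-1/525) = 1573/525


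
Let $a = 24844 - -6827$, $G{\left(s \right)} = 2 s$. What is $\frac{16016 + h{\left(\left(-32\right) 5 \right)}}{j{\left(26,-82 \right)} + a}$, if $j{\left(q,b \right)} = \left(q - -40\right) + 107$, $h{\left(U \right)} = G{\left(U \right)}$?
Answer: $\frac{3924}{7961} \approx 0.4929$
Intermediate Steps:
$a = 31671$ ($a = 24844 + 6827 = 31671$)
$h{\left(U \right)} = 2 U$
$j{\left(q,b \right)} = 147 + q$ ($j{\left(q,b \right)} = \left(q + 40\right) + 107 = \left(40 + q\right) + 107 = 147 + q$)
$\frac{16016 + h{\left(\left(-32\right) 5 \right)}}{j{\left(26,-82 \right)} + a} = \frac{16016 + 2 \left(\left(-32\right) 5\right)}{\left(147 + 26\right) + 31671} = \frac{16016 + 2 \left(-160\right)}{173 + 31671} = \frac{16016 - 320}{31844} = 15696 \cdot \frac{1}{31844} = \frac{3924}{7961}$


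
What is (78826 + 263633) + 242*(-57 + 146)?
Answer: 363997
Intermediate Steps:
(78826 + 263633) + 242*(-57 + 146) = 342459 + 242*89 = 342459 + 21538 = 363997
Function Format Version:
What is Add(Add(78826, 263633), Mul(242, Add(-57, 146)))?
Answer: 363997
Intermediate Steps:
Add(Add(78826, 263633), Mul(242, Add(-57, 146))) = Add(342459, Mul(242, 89)) = Add(342459, 21538) = 363997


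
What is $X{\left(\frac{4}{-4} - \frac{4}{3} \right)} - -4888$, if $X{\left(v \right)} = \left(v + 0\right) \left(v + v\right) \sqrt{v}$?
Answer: $4888 + \frac{98 i \sqrt{21}}{27} \approx 4888.0 + 16.633 i$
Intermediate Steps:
$X{\left(v \right)} = 2 v^{\frac{5}{2}}$ ($X{\left(v \right)} = v 2 v \sqrt{v} = 2 v^{2} \sqrt{v} = 2 v^{\frac{5}{2}}$)
$X{\left(\frac{4}{-4} - \frac{4}{3} \right)} - -4888 = 2 \left(\frac{4}{-4} - \frac{4}{3}\right)^{\frac{5}{2}} - -4888 = 2 \left(4 \left(- \frac{1}{4}\right) - \frac{4}{3}\right)^{\frac{5}{2}} + 4888 = 2 \left(-1 - \frac{4}{3}\right)^{\frac{5}{2}} + 4888 = 2 \left(- \frac{7}{3}\right)^{\frac{5}{2}} + 4888 = 2 \frac{49 i \sqrt{21}}{27} + 4888 = \frac{98 i \sqrt{21}}{27} + 4888 = 4888 + \frac{98 i \sqrt{21}}{27}$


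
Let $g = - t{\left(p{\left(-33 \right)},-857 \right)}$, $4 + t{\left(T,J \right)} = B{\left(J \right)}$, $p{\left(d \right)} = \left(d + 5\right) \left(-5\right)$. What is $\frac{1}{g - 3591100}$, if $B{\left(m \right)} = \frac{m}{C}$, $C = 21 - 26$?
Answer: $- \frac{5}{17956337} \approx -2.7845 \cdot 10^{-7}$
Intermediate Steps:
$C = -5$
$B{\left(m \right)} = - \frac{m}{5}$ ($B{\left(m \right)} = \frac{m}{-5} = m \left(- \frac{1}{5}\right) = - \frac{m}{5}$)
$p{\left(d \right)} = -25 - 5 d$ ($p{\left(d \right)} = \left(5 + d\right) \left(-5\right) = -25 - 5 d$)
$t{\left(T,J \right)} = -4 - \frac{J}{5}$
$g = - \frac{837}{5}$ ($g = - (-4 - - \frac{857}{5}) = - (-4 + \frac{857}{5}) = \left(-1\right) \frac{837}{5} = - \frac{837}{5} \approx -167.4$)
$\frac{1}{g - 3591100} = \frac{1}{- \frac{837}{5} - 3591100} = \frac{1}{- \frac{17956337}{5}} = - \frac{5}{17956337}$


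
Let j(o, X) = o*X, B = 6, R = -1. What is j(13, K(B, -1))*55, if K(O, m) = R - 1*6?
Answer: -5005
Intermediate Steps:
K(O, m) = -7 (K(O, m) = -1 - 1*6 = -1 - 6 = -7)
j(o, X) = X*o
j(13, K(B, -1))*55 = -7*13*55 = -91*55 = -5005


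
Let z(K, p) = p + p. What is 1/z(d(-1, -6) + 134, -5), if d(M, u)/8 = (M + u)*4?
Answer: -⅒ ≈ -0.10000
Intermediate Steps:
d(M, u) = 32*M + 32*u (d(M, u) = 8*((M + u)*4) = 8*(4*M + 4*u) = 32*M + 32*u)
z(K, p) = 2*p
1/z(d(-1, -6) + 134, -5) = 1/(2*(-5)) = 1/(-10) = -⅒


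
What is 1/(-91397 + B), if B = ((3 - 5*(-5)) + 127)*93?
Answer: -1/76982 ≈ -1.2990e-5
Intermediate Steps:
B = 14415 (B = ((3 + 25) + 127)*93 = (28 + 127)*93 = 155*93 = 14415)
1/(-91397 + B) = 1/(-91397 + 14415) = 1/(-76982) = -1/76982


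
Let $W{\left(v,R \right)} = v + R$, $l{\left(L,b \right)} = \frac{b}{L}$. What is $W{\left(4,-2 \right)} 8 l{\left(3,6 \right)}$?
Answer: $32$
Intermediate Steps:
$W{\left(v,R \right)} = R + v$
$W{\left(4,-2 \right)} 8 l{\left(3,6 \right)} = \left(-2 + 4\right) 8 \cdot \frac{6}{3} = 2 \cdot 8 \cdot 6 \cdot \frac{1}{3} = 16 \cdot 2 = 32$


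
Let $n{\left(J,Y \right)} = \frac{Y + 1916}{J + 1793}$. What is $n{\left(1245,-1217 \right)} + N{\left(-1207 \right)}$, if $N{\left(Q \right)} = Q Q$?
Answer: $\frac{4425907961}{3038} \approx 1.4569 \cdot 10^{6}$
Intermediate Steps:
$N{\left(Q \right)} = Q^{2}$
$n{\left(J,Y \right)} = \frac{1916 + Y}{1793 + J}$
$n{\left(1245,-1217 \right)} + N{\left(-1207 \right)} = \frac{1916 - 1217}{1793 + 1245} + \left(-1207\right)^{2} = \frac{1}{3038} \cdot 699 + 1456849 = \frac{699}{3038} + 1456849 = \frac{4425907961}{3038}$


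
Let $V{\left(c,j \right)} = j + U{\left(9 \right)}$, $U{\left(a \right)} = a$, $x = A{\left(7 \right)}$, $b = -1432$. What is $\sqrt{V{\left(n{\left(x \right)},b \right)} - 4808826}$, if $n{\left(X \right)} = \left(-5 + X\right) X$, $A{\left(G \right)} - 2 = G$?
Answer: $i \sqrt{4810249} \approx 2193.2 i$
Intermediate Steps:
$A{\left(G \right)} = 2 + G$
$x = 9$ ($x = 2 + 7 = 9$)
$n{\left(X \right)} = X \left(-5 + X\right)$
$V{\left(c,j \right)} = 9 + j$ ($V{\left(c,j \right)} = j + 9 = 9 + j$)
$\sqrt{V{\left(n{\left(x \right)},b \right)} - 4808826} = \sqrt{\left(9 - 1432\right) - 4808826} = \sqrt{-1423 - 4808826} = \sqrt{-4810249} = i \sqrt{4810249}$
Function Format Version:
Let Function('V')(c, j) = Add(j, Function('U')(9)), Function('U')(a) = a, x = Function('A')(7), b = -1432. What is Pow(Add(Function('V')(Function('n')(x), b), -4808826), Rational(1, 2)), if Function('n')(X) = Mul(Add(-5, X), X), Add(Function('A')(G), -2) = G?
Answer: Mul(I, Pow(4810249, Rational(1, 2))) ≈ Mul(2193.2, I)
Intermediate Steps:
Function('A')(G) = Add(2, G)
x = 9 (x = Add(2, 7) = 9)
Function('n')(X) = Mul(X, Add(-5, X))
Function('V')(c, j) = Add(9, j) (Function('V')(c, j) = Add(j, 9) = Add(9, j))
Pow(Add(Function('V')(Function('n')(x), b), -4808826), Rational(1, 2)) = Pow(Add(Add(9, -1432), -4808826), Rational(1, 2)) = Pow(Add(-1423, -4808826), Rational(1, 2)) = Pow(-4810249, Rational(1, 2)) = Mul(I, Pow(4810249, Rational(1, 2)))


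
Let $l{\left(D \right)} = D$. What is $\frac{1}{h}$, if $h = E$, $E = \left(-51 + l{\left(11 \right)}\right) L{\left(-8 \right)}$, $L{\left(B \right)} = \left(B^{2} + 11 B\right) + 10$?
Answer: $\frac{1}{560} \approx 0.0017857$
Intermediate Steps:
$L{\left(B \right)} = 10 + B^{2} + 11 B$
$E = 560$ ($E = \left(-51 + 11\right) \left(10 + \left(-8\right)^{2} + 11 \left(-8\right)\right) = - 40 \left(10 + 64 - 88\right) = \left(-40\right) \left(-14\right) = 560$)
$h = 560$
$\frac{1}{h} = \frac{1}{560}$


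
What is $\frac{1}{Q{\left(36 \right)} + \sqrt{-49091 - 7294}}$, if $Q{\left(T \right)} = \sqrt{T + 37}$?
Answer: $\frac{1}{\sqrt{73} + 3 i \sqrt{6265}} \approx 0.00015133 - 0.0042059 i$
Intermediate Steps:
$Q{\left(T \right)} = \sqrt{37 + T}$
$\frac{1}{Q{\left(36 \right)} + \sqrt{-49091 - 7294}} = \frac{1}{\sqrt{37 + 36} + \sqrt{-49091 - 7294}} = \frac{1}{\sqrt{73} + \sqrt{-56385}} = \frac{1}{\sqrt{73} + 3 i \sqrt{6265}}$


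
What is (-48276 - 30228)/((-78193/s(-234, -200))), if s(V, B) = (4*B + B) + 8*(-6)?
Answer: -82272192/78193 ≈ -1052.2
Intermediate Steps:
s(V, B) = -48 + 5*B (s(V, B) = 5*B - 48 = -48 + 5*B)
(-48276 - 30228)/((-78193/s(-234, -200))) = (-48276 - 30228)/((-78193/(-48 + 5*(-200)))) = -78504/((-78193/(-48 - 1000))) = -78504/((-78193/(-1048))) = -78504/((-78193*(-1/1048))) = -78504/78193/1048 = -78504*1048/78193 = -82272192/78193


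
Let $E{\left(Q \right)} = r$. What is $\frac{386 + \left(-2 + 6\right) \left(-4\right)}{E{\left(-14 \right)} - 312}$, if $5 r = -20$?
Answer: $- \frac{185}{158} \approx -1.1709$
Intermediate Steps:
$r = -4$ ($r = \frac{1}{5} \left(-20\right) = -4$)
$E{\left(Q \right)} = -4$
$\frac{386 + \left(-2 + 6\right) \left(-4\right)}{E{\left(-14 \right)} - 312} = \frac{386 + \left(-2 + 6\right) \left(-4\right)}{-4 - 312} = \frac{386 + 4 \left(-4\right)}{-316} = \left(386 - 16\right) \left(- \frac{1}{316}\right) = 370 \left(- \frac{1}{316}\right) = - \frac{185}{158}$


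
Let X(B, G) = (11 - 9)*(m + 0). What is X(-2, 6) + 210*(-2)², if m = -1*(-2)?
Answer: 844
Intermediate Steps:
m = 2
X(B, G) = 4 (X(B, G) = (11 - 9)*(2 + 0) = 2*2 = 4)
X(-2, 6) + 210*(-2)² = 4 + 210*(-2)² = 4 + 210*4 = 4 + 840 = 844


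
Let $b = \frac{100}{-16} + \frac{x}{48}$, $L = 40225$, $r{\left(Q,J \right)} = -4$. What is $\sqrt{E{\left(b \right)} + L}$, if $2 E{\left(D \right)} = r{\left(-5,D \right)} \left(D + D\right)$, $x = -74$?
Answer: $\frac{\sqrt{1449222}}{6} \approx 200.64$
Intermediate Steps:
$b = - \frac{187}{24}$ ($b = \frac{100}{-16} - \frac{74}{48} = 100 \left(- \frac{1}{16}\right) - \frac{37}{24} = - \frac{25}{4} - \frac{37}{24} = - \frac{187}{24} \approx -7.7917$)
$E{\left(D \right)} = - 4 D$ ($E{\left(D \right)} = \frac{\left(-4\right) \left(D + D\right)}{2} = \frac{\left(-4\right) 2 D}{2} = \frac{\left(-8\right) D}{2} = - 4 D$)
$\sqrt{E{\left(b \right)} + L} = \sqrt{\left(-4\right) \left(- \frac{187}{24}\right) + 40225} = \sqrt{\frac{187}{6} + 40225} = \sqrt{\frac{241537}{6}} = \frac{\sqrt{1449222}}{6}$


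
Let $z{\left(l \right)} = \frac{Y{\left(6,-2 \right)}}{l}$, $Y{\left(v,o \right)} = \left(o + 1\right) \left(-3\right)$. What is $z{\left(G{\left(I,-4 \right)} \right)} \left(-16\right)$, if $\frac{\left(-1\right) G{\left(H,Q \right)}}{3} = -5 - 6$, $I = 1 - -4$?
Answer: $- \frac{16}{11} \approx -1.4545$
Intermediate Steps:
$I = 5$ ($I = 1 + 4 = 5$)
$G{\left(H,Q \right)} = 33$ ($G{\left(H,Q \right)} = - 3 \left(-5 - 6\right) = \left(-3\right) \left(-11\right) = 33$)
$Y{\left(v,o \right)} = -3 - 3 o$ ($Y{\left(v,o \right)} = \left(1 + o\right) \left(-3\right) = -3 - 3 o$)
$z{\left(l \right)} = \frac{3}{l}$ ($z{\left(l \right)} = \frac{-3 - -6}{l} = \frac{-3 + 6}{l} = \frac{3}{l}$)
$z{\left(G{\left(I,-4 \right)} \right)} \left(-16\right) = \frac{3}{33} \left(-16\right) = 3 \cdot \frac{1}{33} \left(-16\right) = \frac{1}{11} \left(-16\right) = - \frac{16}{11}$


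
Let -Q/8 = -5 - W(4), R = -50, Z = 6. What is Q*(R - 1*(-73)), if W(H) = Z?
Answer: 2024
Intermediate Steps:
W(H) = 6
Q = 88 (Q = -8*(-5 - 1*6) = -8*(-5 - 6) = -8*(-11) = 88)
Q*(R - 1*(-73)) = 88*(-50 - 1*(-73)) = 88*(-50 + 73) = 88*23 = 2024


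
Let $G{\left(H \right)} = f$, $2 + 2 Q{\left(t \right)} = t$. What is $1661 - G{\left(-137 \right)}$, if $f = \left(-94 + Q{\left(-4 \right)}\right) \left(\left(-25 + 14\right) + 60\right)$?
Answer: $6414$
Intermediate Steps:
$Q{\left(t \right)} = -1 + \frac{t}{2}$
$f = -4753$ ($f = \left(-94 + \left(-1 + \frac{1}{2} \left(-4\right)\right)\right) \left(\left(-25 + 14\right) + 60\right) = \left(-94 - 3\right) \left(-11 + 60\right) = \left(-94 - 3\right) 49 = \left(-97\right) 49 = -4753$)
$G{\left(H \right)} = -4753$
$1661 - G{\left(-137 \right)} = 1661 - -4753 = 1661 + 4753 = 6414$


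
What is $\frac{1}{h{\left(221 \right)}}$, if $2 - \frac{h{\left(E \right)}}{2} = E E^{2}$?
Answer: $- \frac{1}{21587718} \approx -4.6323 \cdot 10^{-8}$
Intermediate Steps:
$h{\left(E \right)} = 4 - 2 E^{3}$ ($h{\left(E \right)} = 4 - 2 E E^{2} = 4 - 2 E^{3}$)
$\frac{1}{h{\left(221 \right)}} = \frac{1}{4 - 2 \cdot 221^{3}} = \frac{1}{4 - 21587722} = \frac{1}{-21587718} = - \frac{1}{21587718}$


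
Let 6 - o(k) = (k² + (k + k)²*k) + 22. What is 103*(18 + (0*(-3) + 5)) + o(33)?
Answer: -142484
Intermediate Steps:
o(k) = -16 - k² - 4*k³ (o(k) = 6 - ((k² + (k + k)²*k) + 22) = 6 - ((k² + (2*k)²*k) + 22) = 6 - ((k² + (4*k²)*k) + 22) = 6 - ((k² + 4*k³) + 22) = 6 - (22 + k² + 4*k³) = 6 + (-22 - k² - 4*k³) = -16 - k² - 4*k³)
103*(18 + (0*(-3) + 5)) + o(33) = 103*(18 + (0*(-3) + 5)) + (-16 - 1*33² - 4*33³) = 103*(18 + (0 + 5)) + (-16 - 1*1089 - 4*35937) = 103*(18 + 5) + (-16 - 1089 - 143748) = 103*23 - 144853 = 2369 - 144853 = -142484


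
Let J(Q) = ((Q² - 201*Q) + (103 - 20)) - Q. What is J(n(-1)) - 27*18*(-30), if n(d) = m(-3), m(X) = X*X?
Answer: 12926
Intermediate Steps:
m(X) = X²
n(d) = 9 (n(d) = (-3)² = 9)
J(Q) = 83 + Q² - 202*Q (J(Q) = ((Q² - 201*Q) + 83) - Q = (83 + Q² - 201*Q) - Q = 83 + Q² - 202*Q)
J(n(-1)) - 27*18*(-30) = (83 + 9² - 202*9) - 27*18*(-30) = (83 + 81 - 1818) - 486*(-30) = -1654 + 14580 = 12926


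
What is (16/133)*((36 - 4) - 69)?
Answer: -592/133 ≈ -4.4511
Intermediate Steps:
(16/133)*((36 - 4) - 69) = (16*(1/133))*(32 - 69) = (16/133)*(-37) = -592/133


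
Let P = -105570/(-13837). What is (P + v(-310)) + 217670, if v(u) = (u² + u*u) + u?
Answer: 5667187290/13837 ≈ 4.0957e+5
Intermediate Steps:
P = 105570/13837 (P = -105570*(-1/13837) = 105570/13837 ≈ 7.6295)
v(u) = u + 2*u² (v(u) = (u² + u²) + u = 2*u² + u = u + 2*u²)
(P + v(-310)) + 217670 = (105570/13837 - 310*(1 + 2*(-310))) + 217670 = (105570/13837 - 310*(1 - 620)) + 217670 = (105570/13837 - 310*(-619)) + 217670 = (105570/13837 + 191890) + 217670 = 2655287500/13837 + 217670 = 5667187290/13837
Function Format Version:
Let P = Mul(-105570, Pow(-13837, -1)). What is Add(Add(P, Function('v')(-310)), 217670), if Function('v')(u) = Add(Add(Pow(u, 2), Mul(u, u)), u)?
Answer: Rational(5667187290, 13837) ≈ 4.0957e+5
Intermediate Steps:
P = Rational(105570, 13837) (P = Mul(-105570, Rational(-1, 13837)) = Rational(105570, 13837) ≈ 7.6295)
Function('v')(u) = Add(u, Mul(2, Pow(u, 2))) (Function('v')(u) = Add(Add(Pow(u, 2), Pow(u, 2)), u) = Add(Mul(2, Pow(u, 2)), u) = Add(u, Mul(2, Pow(u, 2))))
Add(Add(P, Function('v')(-310)), 217670) = Add(Add(Rational(105570, 13837), Mul(-310, Add(1, Mul(2, -310)))), 217670) = Add(Add(Rational(105570, 13837), Mul(-310, Add(1, -620))), 217670) = Add(Add(Rational(105570, 13837), Mul(-310, -619)), 217670) = Add(Add(Rational(105570, 13837), 191890), 217670) = Add(Rational(2655287500, 13837), 217670) = Rational(5667187290, 13837)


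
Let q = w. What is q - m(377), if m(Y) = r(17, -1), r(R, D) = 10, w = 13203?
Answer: 13193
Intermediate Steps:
m(Y) = 10
q = 13203
q - m(377) = 13203 - 1*10 = 13203 - 10 = 13193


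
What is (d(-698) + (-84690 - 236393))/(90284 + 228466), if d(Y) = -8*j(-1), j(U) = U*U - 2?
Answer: -4281/4250 ≈ -1.0073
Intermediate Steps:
j(U) = -2 + U² (j(U) = U² - 2 = -2 + U²)
d(Y) = 8 (d(Y) = -8*(-2 + (-1)²) = -8*(-2 + 1) = -8*(-1) = 8)
(d(-698) + (-84690 - 236393))/(90284 + 228466) = (8 + (-84690 - 236393))/(90284 + 228466) = (8 - 321083)/318750 = -321075*1/318750 = -4281/4250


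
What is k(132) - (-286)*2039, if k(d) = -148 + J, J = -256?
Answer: 582750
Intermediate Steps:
k(d) = -404 (k(d) = -148 - 256 = -404)
k(132) - (-286)*2039 = -404 - (-286)*2039 = -404 - 1*(-583154) = -404 + 583154 = 582750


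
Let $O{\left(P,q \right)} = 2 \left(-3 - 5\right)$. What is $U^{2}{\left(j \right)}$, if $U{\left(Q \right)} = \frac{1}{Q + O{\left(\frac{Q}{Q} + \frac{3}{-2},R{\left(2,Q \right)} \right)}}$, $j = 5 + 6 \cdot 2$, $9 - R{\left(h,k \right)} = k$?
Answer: $1$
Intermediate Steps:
$R{\left(h,k \right)} = 9 - k$
$O{\left(P,q \right)} = -16$ ($O{\left(P,q \right)} = 2 \left(-8\right) = -16$)
$j = 17$ ($j = 5 + 12 = 17$)
$U{\left(Q \right)} = \frac{1}{-16 + Q}$ ($U{\left(Q \right)} = \frac{1}{Q - 16} = \frac{1}{-16 + Q}$)
$U^{2}{\left(j \right)} = \left(\frac{1}{-16 + 17}\right)^{2} = \left(1^{-1}\right)^{2} = 1^{2} = 1$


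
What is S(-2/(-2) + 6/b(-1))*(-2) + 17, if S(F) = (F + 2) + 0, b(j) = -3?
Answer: 15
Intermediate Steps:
S(F) = 2 + F (S(F) = (2 + F) + 0 = 2 + F)
S(-2/(-2) + 6/b(-1))*(-2) + 17 = (2 + (-2/(-2) + 6/(-3)))*(-2) + 17 = (2 + (-2*(-½) + 6*(-⅓)))*(-2) + 17 = (2 + (1 - 2))*(-2) + 17 = (2 - 1)*(-2) + 17 = 1*(-2) + 17 = -2 + 17 = 15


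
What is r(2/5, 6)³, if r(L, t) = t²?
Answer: 46656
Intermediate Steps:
r(2/5, 6)³ = (6²)³ = 36³ = 46656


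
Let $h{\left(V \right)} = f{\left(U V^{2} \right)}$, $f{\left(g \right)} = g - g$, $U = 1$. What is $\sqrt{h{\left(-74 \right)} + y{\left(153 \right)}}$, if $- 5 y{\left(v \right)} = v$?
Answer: $\frac{3 i \sqrt{85}}{5} \approx 5.5317 i$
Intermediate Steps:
$f{\left(g \right)} = 0$
$h{\left(V \right)} = 0$
$y{\left(v \right)} = - \frac{v}{5}$
$\sqrt{h{\left(-74 \right)} + y{\left(153 \right)}} = \sqrt{0 - \frac{153}{5}} = \sqrt{- \frac{153}{5}} = \frac{3 i \sqrt{85}}{5}$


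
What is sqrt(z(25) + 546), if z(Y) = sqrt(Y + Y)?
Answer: sqrt(546 + 5*sqrt(2)) ≈ 23.517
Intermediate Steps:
z(Y) = sqrt(2)*sqrt(Y) (z(Y) = sqrt(2*Y) = sqrt(2)*sqrt(Y))
sqrt(z(25) + 546) = sqrt(sqrt(2)*sqrt(25) + 546) = sqrt(sqrt(2)*5 + 546) = sqrt(5*sqrt(2) + 546) = sqrt(546 + 5*sqrt(2))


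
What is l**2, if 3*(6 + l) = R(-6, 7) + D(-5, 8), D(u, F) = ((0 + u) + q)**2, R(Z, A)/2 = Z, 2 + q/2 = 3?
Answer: 49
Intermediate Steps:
q = 2 (q = -4 + 2*3 = -4 + 6 = 2)
R(Z, A) = 2*Z
D(u, F) = (2 + u)**2 (D(u, F) = ((0 + u) + 2)**2 = (u + 2)**2 = (2 + u)**2)
l = -7 (l = -6 + (2*(-6) + (2 - 5)**2)/3 = -6 + (-12 + (-3)**2)/3 = -6 + (-12 + 9)/3 = -6 + (1/3)*(-3) = -6 - 1 = -7)
l**2 = (-7)**2 = 49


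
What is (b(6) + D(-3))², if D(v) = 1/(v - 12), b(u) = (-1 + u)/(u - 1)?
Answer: 196/225 ≈ 0.87111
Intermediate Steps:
b(u) = 1 (b(u) = (-1 + u)/(-1 + u) = 1)
D(v) = 1/(-12 + v)
(b(6) + D(-3))² = (1 + 1/(-12 - 3))² = (1 + 1/(-15))² = (1 - 1/15)² = (14/15)² = 196/225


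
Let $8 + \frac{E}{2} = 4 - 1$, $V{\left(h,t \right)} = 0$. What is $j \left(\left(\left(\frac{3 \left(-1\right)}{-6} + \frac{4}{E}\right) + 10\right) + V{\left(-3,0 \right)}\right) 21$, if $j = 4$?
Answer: $\frac{4242}{5} \approx 848.4$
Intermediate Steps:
$E = -10$ ($E = -16 + 2 \left(4 - 1\right) = -16 + 2 \cdot 3 = -16 + 6 = -10$)
$j \left(\left(\left(\frac{3 \left(-1\right)}{-6} + \frac{4}{E}\right) + 10\right) + V{\left(-3,0 \right)}\right) 21 = 4 \left(\left(\left(\frac{3 \left(-1\right)}{-6} + \frac{4}{-10}\right) + 10\right) + 0\right) 21 = 4 \left(\left(\left(\left(-3\right) \left(- \frac{1}{6}\right) + 4 \left(- \frac{1}{10}\right)\right) + 10\right) + 0\right) 21 = 4 \left(\left(\left(\frac{1}{2} - \frac{2}{5}\right) + 10\right) + 0\right) 21 = 4 \left(\left(\frac{1}{10} + 10\right) + 0\right) 21 = 4 \left(\frac{101}{10} + 0\right) 21 = 4 \cdot \frac{101}{10} \cdot 21 = 4 \cdot \frac{2121}{10} = \frac{4242}{5}$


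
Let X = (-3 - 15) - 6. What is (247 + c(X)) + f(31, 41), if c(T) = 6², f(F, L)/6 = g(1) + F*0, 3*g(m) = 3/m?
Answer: 289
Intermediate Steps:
g(m) = 1/m (g(m) = (3/m)/3 = 1/m)
f(F, L) = 6 (f(F, L) = 6*(1/1 + F*0) = 6*(1 + 0) = 6*1 = 6)
X = -24 (X = -18 - 6 = -24)
c(T) = 36
(247 + c(X)) + f(31, 41) = (247 + 36) + 6 = 283 + 6 = 289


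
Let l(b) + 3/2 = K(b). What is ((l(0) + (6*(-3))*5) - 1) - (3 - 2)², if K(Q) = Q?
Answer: -187/2 ≈ -93.500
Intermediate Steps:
l(b) = -3/2 + b
((l(0) + (6*(-3))*5) - 1) - (3 - 2)² = (((-3/2 + 0) + (6*(-3))*5) - 1) - (3 - 2)² = ((-3/2 - 18*5) - 1) - 1*1² = ((-3/2 - 90) - 1) - 1*1 = (-183/2 - 1) - 1 = -185/2 - 1 = -187/2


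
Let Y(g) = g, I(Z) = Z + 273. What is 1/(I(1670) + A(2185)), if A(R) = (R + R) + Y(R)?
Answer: 1/8498 ≈ 0.00011767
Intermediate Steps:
I(Z) = 273 + Z
A(R) = 3*R (A(R) = (R + R) + R = 2*R + R = 3*R)
1/(I(1670) + A(2185)) = 1/((273 + 1670) + 3*2185) = 1/(1943 + 6555) = 1/8498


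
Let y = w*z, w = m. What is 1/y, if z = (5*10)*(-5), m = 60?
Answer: -1/15000 ≈ -6.6667e-5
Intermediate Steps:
w = 60
z = -250 (z = 50*(-5) = -250)
y = -15000 (y = 60*(-250) = -15000)
1/y = 1/(-15000) = -1/15000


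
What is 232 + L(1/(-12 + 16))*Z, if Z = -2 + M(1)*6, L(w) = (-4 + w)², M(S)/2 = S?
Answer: 2981/8 ≈ 372.63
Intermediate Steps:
M(S) = 2*S
Z = 10 (Z = -2 + (2*1)*6 = -2 + 2*6 = -2 + 12 = 10)
232 + L(1/(-12 + 16))*Z = 232 + (-4 + 1/(-12 + 16))²*10 = 232 + (-4 + 1/4)²*10 = 232 + (-4 + ¼)²*10 = 232 + (-15/4)²*10 = 232 + (225/16)*10 = 232 + 1125/8 = 2981/8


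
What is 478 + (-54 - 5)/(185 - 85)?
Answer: 47741/100 ≈ 477.41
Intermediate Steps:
478 + (-54 - 5)/(185 - 85) = 478 - 59/100 = 47741/100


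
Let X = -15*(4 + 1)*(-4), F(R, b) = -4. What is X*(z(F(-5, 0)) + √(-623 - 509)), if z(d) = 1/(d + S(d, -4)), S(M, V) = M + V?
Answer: -25 + 600*I*√283 ≈ -25.0 + 10094.0*I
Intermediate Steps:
z(d) = 1/(-4 + 2*d) (z(d) = 1/(d + (d - 4)) = 1/(d + (-4 + d)) = 1/(-4 + 2*d))
X = 300 (X = -75*(-4) = -15*(-20) = 300)
X*(z(F(-5, 0)) + √(-623 - 509)) = 300*(1/(2*(-2 - 4)) + √(-623 - 509)) = 300*((½)/(-6) + √(-1132)) = 300*((½)*(-⅙) + 2*I*√283) = 300*(-1/12 + 2*I*√283) = -25 + 600*I*√283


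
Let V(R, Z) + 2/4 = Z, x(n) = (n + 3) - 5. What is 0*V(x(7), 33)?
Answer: 0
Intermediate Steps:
x(n) = -2 + n (x(n) = (3 + n) - 5 = -2 + n)
V(R, Z) = -½ + Z
0*V(x(7), 33) = 0*(-½ + 33) = 0*(65/2) = 0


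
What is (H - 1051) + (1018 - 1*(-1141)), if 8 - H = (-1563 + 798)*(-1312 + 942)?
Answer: -281934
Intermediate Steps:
H = -283042 (H = 8 - (-1563 + 798)*(-1312 + 942) = 8 - (-765)*(-370) = 8 - 1*283050 = 8 - 283050 = -283042)
(H - 1051) + (1018 - 1*(-1141)) = (-283042 - 1051) + (1018 - 1*(-1141)) = -284093 + (1018 + 1141) = -284093 + 2159 = -281934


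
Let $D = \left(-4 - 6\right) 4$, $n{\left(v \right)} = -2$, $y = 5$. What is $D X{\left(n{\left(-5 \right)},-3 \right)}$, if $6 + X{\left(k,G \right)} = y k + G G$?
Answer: $280$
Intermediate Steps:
$X{\left(k,G \right)} = -6 + G^{2} + 5 k$ ($X{\left(k,G \right)} = -6 + \left(5 k + G G\right) = -6 + \left(5 k + G^{2}\right) = -6 + \left(G^{2} + 5 k\right) = -6 + G^{2} + 5 k$)
$D = -40$ ($D = \left(-4 - 6\right) 4 = \left(-10\right) 4 = -40$)
$D X{\left(n{\left(-5 \right)},-3 \right)} = - 40 \left(-6 + \left(-3\right)^{2} + 5 \left(-2\right)\right) = - 40 \left(-6 + 9 - 10\right) = \left(-40\right) \left(-7\right) = 280$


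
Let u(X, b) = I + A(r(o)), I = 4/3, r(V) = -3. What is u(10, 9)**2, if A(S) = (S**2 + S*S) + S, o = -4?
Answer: 2401/9 ≈ 266.78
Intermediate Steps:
I = 4/3 (I = 4*(1/3) = 4/3 ≈ 1.3333)
A(S) = S + 2*S**2 (A(S) = (S**2 + S**2) + S = 2*S**2 + S = S + 2*S**2)
u(X, b) = 49/3 (u(X, b) = 4/3 - 3*(1 + 2*(-3)) = 4/3 - 3*(1 - 6) = 4/3 - 3*(-5) = 4/3 + 15 = 49/3)
u(10, 9)**2 = (49/3)**2 = 2401/9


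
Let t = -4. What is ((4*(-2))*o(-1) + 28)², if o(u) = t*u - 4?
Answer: 784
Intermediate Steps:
o(u) = -4 - 4*u (o(u) = -4*u - 4 = -4 - 4*u)
((4*(-2))*o(-1) + 28)² = ((4*(-2))*(-4 - 4*(-1)) + 28)² = (-8*(-4 + 4) + 28)² = (-8*0 + 28)² = (0 + 28)² = 28² = 784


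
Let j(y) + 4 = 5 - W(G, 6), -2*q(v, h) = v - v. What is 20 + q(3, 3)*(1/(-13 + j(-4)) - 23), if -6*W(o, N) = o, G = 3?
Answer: 20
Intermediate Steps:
q(v, h) = 0 (q(v, h) = -(v - v)/2 = -½*0 = 0)
W(o, N) = -o/6
j(y) = 3/2 (j(y) = -4 + (5 - (-1)*3/6) = -4 + (5 - 1*(-½)) = -4 + (5 + ½) = -4 + 11/2 = 3/2)
20 + q(3, 3)*(1/(-13 + j(-4)) - 23) = 20 + 0*(1/(-13 + 3/2) - 23) = 20 + 0*(1/(-23/2) - 23) = 20 + 0*(-2/23 - 23) = 20 + 0*(-531/23) = 20 + 0 = 20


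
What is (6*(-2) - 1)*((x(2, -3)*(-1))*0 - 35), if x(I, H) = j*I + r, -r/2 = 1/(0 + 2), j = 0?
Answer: 455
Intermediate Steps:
r = -1 (r = -2/(0 + 2) = -2/2 = -2*½ = -1)
x(I, H) = -1 (x(I, H) = 0*I - 1 = 0 - 1 = -1)
(6*(-2) - 1)*((x(2, -3)*(-1))*0 - 35) = (6*(-2) - 1)*(-1*(-1)*0 - 35) = (-12 - 1)*(1*0 - 35) = -13*(0 - 35) = -13*(-35) = 455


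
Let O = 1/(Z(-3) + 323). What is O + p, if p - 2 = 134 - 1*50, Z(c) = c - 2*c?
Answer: 28037/326 ≈ 86.003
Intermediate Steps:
Z(c) = -c
O = 1/326 (O = 1/(-1*(-3) + 323) = 1/(3 + 323) = 1/326 ≈ 0.0030675)
p = 86 (p = 2 + (134 - 1*50) = 2 + (134 - 50) = 2 + 84 = 86)
O + p = 1/326 + 86 = 28037/326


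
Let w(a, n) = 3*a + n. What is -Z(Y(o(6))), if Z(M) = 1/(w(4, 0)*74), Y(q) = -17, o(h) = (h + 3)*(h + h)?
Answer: -1/888 ≈ -0.0011261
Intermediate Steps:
w(a, n) = n + 3*a
o(h) = 2*h*(3 + h) (o(h) = (3 + h)*(2*h) = 2*h*(3 + h))
Z(M) = 1/888 (Z(M) = 1/((0 + 3*4)*74) = 1/((0 + 12)*74) = 1/(12*74) = 1/888)
-Z(Y(o(6))) = -1*1/888 = -1/888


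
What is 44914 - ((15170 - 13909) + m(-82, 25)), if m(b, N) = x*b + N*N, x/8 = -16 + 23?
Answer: 47620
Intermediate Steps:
x = 56 (x = 8*(-16 + 23) = 8*7 = 56)
m(b, N) = N**2 + 56*b (m(b, N) = 56*b + N*N = 56*b + N**2 = N**2 + 56*b)
44914 - ((15170 - 13909) + m(-82, 25)) = 44914 - ((15170 - 13909) + (25**2 + 56*(-82))) = 44914 - (1261 + (625 - 4592)) = 44914 - (1261 - 3967) = 44914 - 1*(-2706) = 44914 + 2706 = 47620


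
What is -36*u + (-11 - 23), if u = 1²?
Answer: -70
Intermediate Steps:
u = 1
-36*u + (-11 - 23) = -36*1 + (-11 - 23) = -36 - 34 = -70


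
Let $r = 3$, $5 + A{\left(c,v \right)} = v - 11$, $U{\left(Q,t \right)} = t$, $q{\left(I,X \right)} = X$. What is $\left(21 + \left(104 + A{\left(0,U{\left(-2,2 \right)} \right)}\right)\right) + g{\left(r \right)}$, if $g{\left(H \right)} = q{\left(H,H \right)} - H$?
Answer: $111$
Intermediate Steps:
$A{\left(c,v \right)} = -16 + v$ ($A{\left(c,v \right)} = -5 + \left(v - 11\right) = -5 + \left(-11 + v\right) = -16 + v$)
$g{\left(H \right)} = 0$ ($g{\left(H \right)} = H - H = 0$)
$\left(21 + \left(104 + A{\left(0,U{\left(-2,2 \right)} \right)}\right)\right) + g{\left(r \right)} = \left(21 + \left(104 + \left(-16 + 2\right)\right)\right) + 0 = \left(21 + \left(104 - 14\right)\right) + 0 = \left(21 + 90\right) + 0 = 111 + 0 = 111$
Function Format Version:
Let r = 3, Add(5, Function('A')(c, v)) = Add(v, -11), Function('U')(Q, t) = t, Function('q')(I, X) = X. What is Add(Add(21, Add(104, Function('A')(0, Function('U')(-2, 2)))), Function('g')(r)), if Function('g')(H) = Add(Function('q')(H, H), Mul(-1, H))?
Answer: 111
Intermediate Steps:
Function('A')(c, v) = Add(-16, v) (Function('A')(c, v) = Add(-5, Add(v, -11)) = Add(-5, Add(-11, v)) = Add(-16, v))
Function('g')(H) = 0 (Function('g')(H) = Add(H, Mul(-1, H)) = 0)
Add(Add(21, Add(104, Function('A')(0, Function('U')(-2, 2)))), Function('g')(r)) = Add(Add(21, Add(104, Add(-16, 2))), 0) = Add(Add(21, Add(104, -14)), 0) = Add(Add(21, 90), 0) = Add(111, 0) = 111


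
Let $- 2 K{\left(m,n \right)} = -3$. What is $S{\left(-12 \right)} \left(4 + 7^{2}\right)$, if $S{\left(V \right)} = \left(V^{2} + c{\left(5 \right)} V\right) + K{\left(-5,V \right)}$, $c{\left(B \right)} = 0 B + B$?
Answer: $\frac{9063}{2} \approx 4531.5$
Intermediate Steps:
$K{\left(m,n \right)} = \frac{3}{2}$ ($K{\left(m,n \right)} = \left(- \frac{1}{2}\right) \left(-3\right) = \frac{3}{2}$)
$c{\left(B \right)} = B$ ($c{\left(B \right)} = 0 + B = B$)
$S{\left(V \right)} = \frac{3}{2} + V^{2} + 5 V$ ($S{\left(V \right)} = \left(V^{2} + 5 V\right) + \frac{3}{2} = \frac{3}{2} + V^{2} + 5 V$)
$S{\left(-12 \right)} \left(4 + 7^{2}\right) = \left(\frac{3}{2} + \left(-12\right)^{2} + 5 \left(-12\right)\right) \left(4 + 7^{2}\right) = \left(\frac{3}{2} + 144 - 60\right) \left(4 + 49\right) = \frac{171}{2} \cdot 53 = \frac{9063}{2}$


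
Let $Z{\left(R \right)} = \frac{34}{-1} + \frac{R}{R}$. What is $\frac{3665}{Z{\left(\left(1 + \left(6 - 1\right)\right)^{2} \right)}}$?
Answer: $- \frac{3665}{33} \approx -111.06$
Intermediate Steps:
$Z{\left(R \right)} = -33$ ($Z{\left(R \right)} = 34 \left(-1\right) + 1 = -34 + 1 = -33$)
$\frac{3665}{Z{\left(\left(1 + \left(6 - 1\right)\right)^{2} \right)}} = \frac{3665}{-33} = 3665 \left(- \frac{1}{33}\right) = - \frac{3665}{33}$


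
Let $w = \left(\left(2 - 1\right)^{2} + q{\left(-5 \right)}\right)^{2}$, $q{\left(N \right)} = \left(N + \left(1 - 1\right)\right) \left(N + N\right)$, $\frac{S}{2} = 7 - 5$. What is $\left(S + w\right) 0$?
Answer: $0$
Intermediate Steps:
$S = 4$ ($S = 2 \left(7 - 5\right) = 2 \cdot 2 = 4$)
$q{\left(N \right)} = 2 N^{2}$ ($q{\left(N \right)} = \left(N + 0\right) 2 N = N 2 N = 2 N^{2}$)
$w = 2601$ ($w = \left(\left(2 - 1\right)^{2} + 2 \left(-5\right)^{2}\right)^{2} = \left(1^{2} + 2 \cdot 25\right)^{2} = \left(1 + 50\right)^{2} = 51^{2} = 2601$)
$\left(S + w\right) 0 = \left(4 + 2601\right) 0 = 2605 \cdot 0 = 0$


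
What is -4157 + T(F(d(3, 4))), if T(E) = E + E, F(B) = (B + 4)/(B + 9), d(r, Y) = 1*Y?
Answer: -54025/13 ≈ -4155.8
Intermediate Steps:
d(r, Y) = Y
F(B) = (4 + B)/(9 + B)
T(E) = 2*E
-4157 + T(F(d(3, 4))) = -4157 + 2*((4 + 4)/(9 + 4)) = -4157 + 2*(8/13) = -4157 + 16/13 = -54025/13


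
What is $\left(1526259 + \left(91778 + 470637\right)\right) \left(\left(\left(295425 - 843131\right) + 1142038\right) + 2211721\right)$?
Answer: $5860929943722$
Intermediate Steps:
$\left(1526259 + \left(91778 + 470637\right)\right) \left(\left(\left(295425 - 843131\right) + 1142038\right) + 2211721\right) = \left(1526259 + 562415\right) \left(\left(-547706 + 1142038\right) + 2211721\right) = 2088674 \left(594332 + 2211721\right) = 2088674 \cdot 2806053 = 5860929943722$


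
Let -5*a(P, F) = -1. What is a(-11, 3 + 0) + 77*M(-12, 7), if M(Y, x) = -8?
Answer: -3079/5 ≈ -615.80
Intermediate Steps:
a(P, F) = ⅕ (a(P, F) = -⅕*(-1) = ⅕)
a(-11, 3 + 0) + 77*M(-12, 7) = ⅕ + 77*(-8) = ⅕ - 616 = -3079/5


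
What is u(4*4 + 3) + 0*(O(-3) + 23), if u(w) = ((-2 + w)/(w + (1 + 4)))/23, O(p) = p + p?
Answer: 17/552 ≈ 0.030797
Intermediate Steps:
O(p) = 2*p
u(w) = (-2 + w)/(23*(5 + w)) (u(w) = ((-2 + w)/(w + 5))*(1/23) = ((-2 + w)/(5 + w))*(1/23) = (-2 + w)/(23*(5 + w)))
u(4*4 + 3) + 0*(O(-3) + 23) = (-2 + (4*4 + 3))/(23*(5 + (4*4 + 3))) + 0*(2*(-3) + 23) = (-2 + (16 + 3))/(23*(5 + (16 + 3))) + 0*(-6 + 23) = (-2 + 19)/(23*(5 + 19)) + 0*17 = (1/23)*17/24 + 0 = (1/23)*(1/24)*17 + 0 = 17/552 + 0 = 17/552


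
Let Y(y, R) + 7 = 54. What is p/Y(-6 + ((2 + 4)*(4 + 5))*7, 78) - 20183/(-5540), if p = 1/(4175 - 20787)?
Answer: 984884642/270339535 ≈ 3.6431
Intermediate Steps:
Y(y, R) = 47 (Y(y, R) = -7 + 54 = 47)
p = -1/16612 (p = 1/(-16612) = -1/16612 ≈ -6.0197e-5)
p/Y(-6 + ((2 + 4)*(4 + 5))*7, 78) - 20183/(-5540) = -1/16612/47 - 20183/(-5540) = -1/16612*1/47 - 20183*(-1/5540) = -1/780764 + 20183/5540 = 984884642/270339535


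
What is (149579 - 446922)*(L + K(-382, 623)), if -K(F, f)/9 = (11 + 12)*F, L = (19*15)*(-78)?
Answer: -16902165492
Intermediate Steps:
L = -22230 (L = 285*(-78) = -22230)
K(F, f) = -207*F (K(F, f) = -9*(11 + 12)*F = -207*F)
(149579 - 446922)*(L + K(-382, 623)) = (149579 - 446922)*(-22230 - 207*(-382)) = -297343*(-22230 + 79074) = -297343*56844 = -16902165492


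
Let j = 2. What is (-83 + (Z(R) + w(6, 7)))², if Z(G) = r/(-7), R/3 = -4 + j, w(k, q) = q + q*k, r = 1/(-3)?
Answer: 508369/441 ≈ 1152.8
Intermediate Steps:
r = -⅓ ≈ -0.33333
w(k, q) = q + k*q
R = -6 (R = 3*(-4 + 2) = 3*(-2) = -6)
Z(G) = 1/21 (Z(G) = -⅓/(-7) = -⅓*(-⅐) = 1/21)
(-83 + (Z(R) + w(6, 7)))² = (-83 + (1/21 + 7*(1 + 6)))² = (-83 + (1/21 + 7*7))² = (-83 + (1/21 + 49))² = (-83 + 1030/21)² = (-713/21)² = 508369/441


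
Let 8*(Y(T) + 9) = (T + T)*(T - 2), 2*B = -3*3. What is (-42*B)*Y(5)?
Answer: -3969/4 ≈ -992.25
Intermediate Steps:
B = -9/2 (B = (-3*3)/2 = (1/2)*(-9) = -9/2 ≈ -4.5000)
Y(T) = -9 + T*(-2 + T)/4 (Y(T) = -9 + ((T + T)*(T - 2))/8 = -9 + ((2*T)*(-2 + T))/8 = -9 + (2*T*(-2 + T))/8 = -9 + T*(-2 + T)/4)
(-42*B)*Y(5) = (-42*(-9/2))*(-9 - 1/2*5 + (1/4)*5**2) = 189*(-9 - 5/2 + (1/4)*25) = 189*(-9 - 5/2 + 25/4) = 189*(-21/4) = -3969/4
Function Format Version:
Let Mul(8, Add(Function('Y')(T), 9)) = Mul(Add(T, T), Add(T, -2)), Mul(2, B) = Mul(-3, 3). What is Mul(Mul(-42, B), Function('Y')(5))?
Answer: Rational(-3969, 4) ≈ -992.25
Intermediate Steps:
B = Rational(-9, 2) (B = Mul(Rational(1, 2), Mul(-3, 3)) = Mul(Rational(1, 2), -9) = Rational(-9, 2) ≈ -4.5000)
Function('Y')(T) = Add(-9, Mul(Rational(1, 4), T, Add(-2, T))) (Function('Y')(T) = Add(-9, Mul(Rational(1, 8), Mul(Add(T, T), Add(T, -2)))) = Add(-9, Mul(Rational(1, 8), Mul(Mul(2, T), Add(-2, T)))) = Add(-9, Mul(Rational(1, 8), Mul(2, T, Add(-2, T)))) = Add(-9, Mul(Rational(1, 4), T, Add(-2, T))))
Mul(Mul(-42, B), Function('Y')(5)) = Mul(Mul(-42, Rational(-9, 2)), Add(-9, Mul(Rational(-1, 2), 5), Mul(Rational(1, 4), Pow(5, 2)))) = Mul(189, Add(-9, Rational(-5, 2), Mul(Rational(1, 4), 25))) = Mul(189, Add(-9, Rational(-5, 2), Rational(25, 4))) = Mul(189, Rational(-21, 4)) = Rational(-3969, 4)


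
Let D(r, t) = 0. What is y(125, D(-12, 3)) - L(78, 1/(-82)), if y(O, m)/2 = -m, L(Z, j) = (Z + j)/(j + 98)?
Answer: -1279/1607 ≈ -0.79589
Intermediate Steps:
L(Z, j) = (Z + j)/(98 + j)
y(O, m) = -2*m (y(O, m) = 2*(-m) = -2*m)
y(125, D(-12, 3)) - L(78, 1/(-82)) = -2*0 - (78 + 1/(-82))/(98 + 1/(-82)) = 0 - (78 - 1/82)/(98 - 1/82) = 0 - 6395/(8035/82*82) = 0 - 82*6395/(8035*82) = 0 - 1*1279/1607 = 0 - 1279/1607 = -1279/1607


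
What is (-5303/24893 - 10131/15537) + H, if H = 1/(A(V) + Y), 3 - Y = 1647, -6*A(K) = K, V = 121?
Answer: -1114379586612/1287274657295 ≈ -0.86569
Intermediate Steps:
A(K) = -K/6
Y = -1644 (Y = 3 - 1*1647 = 3 - 1647 = -1644)
H = -6/9985 (H = 1/(-⅙*121 - 1644) = 1/(-121/6 - 1644) = 1/(-9985/6) = -6/9985 ≈ -0.00060090)
(-5303/24893 - 10131/15537) + H = (-5303/24893 - 10131/15537) - 6/9985 = (-5303*1/24893 - 10131*1/15537) - 6/9985 = (-5303/24893 - 3377/5179) - 6/9985 = -111527898/128920847 - 6/9985 = -1114379586612/1287274657295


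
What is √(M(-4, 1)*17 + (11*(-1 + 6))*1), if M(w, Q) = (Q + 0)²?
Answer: 6*√2 ≈ 8.4853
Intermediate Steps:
M(w, Q) = Q²
√(M(-4, 1)*17 + (11*(-1 + 6))*1) = √(1²*17 + (11*(-1 + 6))*1) = √(1*17 + (11*5)*1) = √(17 + 55*1) = √(17 + 55) = √72 = 6*√2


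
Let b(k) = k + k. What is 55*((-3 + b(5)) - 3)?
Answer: 220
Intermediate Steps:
b(k) = 2*k
55*((-3 + b(5)) - 3) = 55*((-3 + 2*5) - 3) = 55*((-3 + 10) - 3) = 55*(7 - 3) = 55*4 = 220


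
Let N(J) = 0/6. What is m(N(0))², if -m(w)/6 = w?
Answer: 0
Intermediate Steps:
N(J) = 0 (N(J) = 0*(⅙) = 0)
m(w) = -6*w
m(N(0))² = (-6*0)² = 0² = 0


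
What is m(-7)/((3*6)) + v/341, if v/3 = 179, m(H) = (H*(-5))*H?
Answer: -73879/6138 ≈ -12.036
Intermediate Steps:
m(H) = -5*H² (m(H) = (-5*H)*H = -5*H²)
v = 537 (v = 3*179 = 537)
m(-7)/((3*6)) + v/341 = (-5*(-7)²)/((3*6)) + 537/341 = -5*49/18 + 537*(1/341) = -245*1/18 + 537/341 = -245/18 + 537/341 = -73879/6138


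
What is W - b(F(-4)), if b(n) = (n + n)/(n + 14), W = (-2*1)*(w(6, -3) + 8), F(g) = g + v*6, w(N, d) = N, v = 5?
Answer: -293/10 ≈ -29.300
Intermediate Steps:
F(g) = 30 + g (F(g) = g + 5*6 = g + 30 = 30 + g)
W = -28 (W = (-2*1)*(6 + 8) = -2*14 = -28)
b(n) = 2*n/(14 + n) (b(n) = (2*n)/(14 + n) = 2*n/(14 + n))
W - b(F(-4)) = -28 - 2*(30 - 4)/(14 + (30 - 4)) = -28 - 2*26/(14 + 26) = -28 - 2*26/40 = -28 - 1*13/10 = -28 - 13/10 = -293/10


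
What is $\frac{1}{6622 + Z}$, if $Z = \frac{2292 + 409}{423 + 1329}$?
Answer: $\frac{24}{158965} \approx 0.00015098$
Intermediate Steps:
$Z = \frac{37}{24}$ ($Z = \frac{2701}{1752} = 2701 \cdot \frac{1}{1752} = \frac{37}{24} \approx 1.5417$)
$\frac{1}{6622 + Z} = \frac{1}{6622 + \frac{37}{24}} = \frac{1}{\frac{158965}{24}} = \frac{24}{158965}$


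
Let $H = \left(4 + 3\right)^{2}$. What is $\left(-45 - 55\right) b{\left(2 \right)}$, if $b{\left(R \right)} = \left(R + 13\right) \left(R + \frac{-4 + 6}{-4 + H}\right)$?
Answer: $- \frac{9200}{3} \approx -3066.7$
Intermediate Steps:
$H = 49$ ($H = 7^{2} = 49$)
$b{\left(R \right)} = \left(13 + R\right) \left(\frac{2}{45} + R\right)$ ($b{\left(R \right)} = \left(R + 13\right) \left(R + \frac{-4 + 6}{-4 + 49}\right) = \left(13 + R\right) \left(R + \frac{2}{45}\right) = \left(13 + R\right) \left(\frac{2}{45} + R\right)$)
$\left(-45 - 55\right) b{\left(2 \right)} = \left(-45 - 55\right) \left(\frac{26}{45} + 2^{2} + \frac{587}{45} \cdot 2\right) = - 100 \left(\frac{26}{45} + 4 + \frac{1174}{45}\right) = \left(-100\right) \frac{92}{3} = - \frac{9200}{3}$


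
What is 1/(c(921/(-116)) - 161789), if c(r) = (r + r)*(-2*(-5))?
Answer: -29/4696486 ≈ -6.1748e-6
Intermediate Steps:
c(r) = 20*r (c(r) = (2*r)*10 = 20*r)
1/(c(921/(-116)) - 161789) = 1/(20*(921/(-116)) - 161789) = 1/(20*(921*(-1/116)) - 161789) = 1/(20*(-921/116) - 161789) = 1/(-4605/29 - 161789) = 1/(-4696486/29) = -29/4696486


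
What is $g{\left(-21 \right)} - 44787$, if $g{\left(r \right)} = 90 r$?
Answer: $-46677$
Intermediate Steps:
$g{\left(-21 \right)} - 44787 = 90 \left(-21\right) - 44787 = -1890 - 44787 = -46677$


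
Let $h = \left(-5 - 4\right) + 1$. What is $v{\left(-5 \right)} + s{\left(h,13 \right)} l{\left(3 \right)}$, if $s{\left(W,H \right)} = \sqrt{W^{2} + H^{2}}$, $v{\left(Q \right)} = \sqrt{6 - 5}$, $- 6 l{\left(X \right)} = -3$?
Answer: $1 + \frac{\sqrt{233}}{2} \approx 8.6322$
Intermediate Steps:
$l{\left(X \right)} = \frac{1}{2}$ ($l{\left(X \right)} = \left(- \frac{1}{6}\right) \left(-3\right) = \frac{1}{2}$)
$v{\left(Q \right)} = 1$ ($v{\left(Q \right)} = \sqrt{1} = 1$)
$h = -8$ ($h = -9 + 1 = -8$)
$s{\left(W,H \right)} = \sqrt{H^{2} + W^{2}}$
$v{\left(-5 \right)} + s{\left(h,13 \right)} l{\left(3 \right)} = 1 + \sqrt{13^{2} + \left(-8\right)^{2}} \cdot \frac{1}{2} = 1 + \sqrt{169 + 64} \cdot \frac{1}{2} = 1 + \sqrt{233} \cdot \frac{1}{2} = 1 + \frac{\sqrt{233}}{2}$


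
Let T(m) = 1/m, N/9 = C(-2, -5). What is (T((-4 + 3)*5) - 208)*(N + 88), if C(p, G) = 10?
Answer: -185298/5 ≈ -37060.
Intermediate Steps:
N = 90 (N = 9*10 = 90)
(T((-4 + 3)*5) - 208)*(N + 88) = (1/((-4 + 3)*5) - 208)*(90 + 88) = (1/(-1*5) - 208)*178 = (1/(-5) - 208)*178 = (-⅕ - 208)*178 = -1041/5*178 = -185298/5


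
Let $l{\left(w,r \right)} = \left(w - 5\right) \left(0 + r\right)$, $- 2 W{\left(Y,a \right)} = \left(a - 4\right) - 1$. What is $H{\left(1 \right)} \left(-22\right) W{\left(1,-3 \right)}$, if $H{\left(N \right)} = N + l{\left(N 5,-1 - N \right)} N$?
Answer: $-88$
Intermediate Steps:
$W{\left(Y,a \right)} = \frac{5}{2} - \frac{a}{2}$ ($W{\left(Y,a \right)} = - \frac{\left(a - 4\right) - 1}{2} = - \frac{\left(-4 + a\right) - 1}{2} = - \frac{-5 + a}{2} = \frac{5}{2} - \frac{a}{2}$)
$l{\left(w,r \right)} = r \left(-5 + w\right)$ ($l{\left(w,r \right)} = \left(-5 + w\right) r = r \left(-5 + w\right)$)
$H{\left(N \right)} = N + N \left(-1 - N\right) \left(-5 + 5 N\right)$ ($H{\left(N \right)} = N + \left(-1 - N\right) \left(-5 + N 5\right) N = N + \left(-1 - N\right) \left(-5 + 5 N\right) N = N + N \left(-1 - N\right) \left(-5 + 5 N\right)$)
$H{\left(1 \right)} \left(-22\right) W{\left(1,-3 \right)} = 1 \left(6 - 5 \cdot 1^{2}\right) \left(-22\right) \left(\frac{5}{2} - - \frac{3}{2}\right) = 1 \left(6 - 5\right) \left(-22\right) \left(\frac{5}{2} + \frac{3}{2}\right) = 1 \left(6 - 5\right) \left(-22\right) 4 = 1 \cdot 1 \left(-22\right) 4 = 1 \left(-22\right) 4 = \left(-22\right) 4 = -88$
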